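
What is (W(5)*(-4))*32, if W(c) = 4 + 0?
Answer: -512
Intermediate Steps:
W(c) = 4
(W(5)*(-4))*32 = (4*(-4))*32 = -16*32 = -512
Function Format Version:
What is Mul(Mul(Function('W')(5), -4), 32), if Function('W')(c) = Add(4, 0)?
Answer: -512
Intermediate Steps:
Function('W')(c) = 4
Mul(Mul(Function('W')(5), -4), 32) = Mul(Mul(4, -4), 32) = Mul(-16, 32) = -512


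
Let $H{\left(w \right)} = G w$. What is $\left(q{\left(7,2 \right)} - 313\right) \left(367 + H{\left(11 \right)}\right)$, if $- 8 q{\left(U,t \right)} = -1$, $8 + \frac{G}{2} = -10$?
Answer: $\frac{72587}{8} \approx 9073.4$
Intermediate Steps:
$G = -36$ ($G = -16 + 2 \left(-10\right) = -16 - 20 = -36$)
$q{\left(U,t \right)} = \frac{1}{8}$ ($q{\left(U,t \right)} = \left(- \frac{1}{8}\right) \left(-1\right) = \frac{1}{8}$)
$H{\left(w \right)} = - 36 w$
$\left(q{\left(7,2 \right)} - 313\right) \left(367 + H{\left(11 \right)}\right) = \left(\frac{1}{8} - 313\right) \left(367 - 396\right) = - \frac{2503 \left(367 - 396\right)}{8} = \left(- \frac{2503}{8}\right) \left(-29\right) = \frac{72587}{8}$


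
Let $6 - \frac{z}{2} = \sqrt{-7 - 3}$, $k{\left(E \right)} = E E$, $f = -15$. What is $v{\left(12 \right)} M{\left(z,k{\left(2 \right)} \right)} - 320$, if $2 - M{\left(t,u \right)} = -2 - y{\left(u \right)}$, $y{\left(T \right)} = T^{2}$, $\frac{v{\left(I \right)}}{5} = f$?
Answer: $-1820$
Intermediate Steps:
$v{\left(I \right)} = -75$ ($v{\left(I \right)} = 5 \left(-15\right) = -75$)
$k{\left(E \right)} = E^{2}$
$z = 12 - 2 i \sqrt{10}$ ($z = 12 - 2 \sqrt{-7 - 3} = 12 - 2 \sqrt{-10} = 12 - 2 i \sqrt{10} \approx 12.0 - 6.3246 i$)
$M{\left(t,u \right)} = 4 + u^{2}$ ($M{\left(t,u \right)} = 2 - \left(-2 - u^{2}\right) = 2 + \left(2 + u^{2}\right) = 4 + u^{2}$)
$v{\left(12 \right)} M{\left(z,k{\left(2 \right)} \right)} - 320 = - 75 \left(4 + \left(2^{2}\right)^{2}\right) - 320 = - 75 \left(4 + 4^{2}\right) - 320 = - 75 \left(4 + 16\right) - 320 = \left(-75\right) 20 - 320 = -1500 - 320 = -1820$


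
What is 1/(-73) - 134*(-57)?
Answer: 557573/73 ≈ 7638.0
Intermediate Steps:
1/(-73) - 134*(-57) = -1/73 + 7638 = 557573/73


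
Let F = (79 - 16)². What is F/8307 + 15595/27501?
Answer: 26522126/25383423 ≈ 1.0449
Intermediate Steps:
F = 3969 (F = 63² = 3969)
F/8307 + 15595/27501 = 3969/8307 + 15595/27501 = 3969*(1/8307) + 15595*(1/27501) = 441/923 + 15595/27501 = 26522126/25383423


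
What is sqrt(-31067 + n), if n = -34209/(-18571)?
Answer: 34*I*sqrt(189142982)/2653 ≈ 176.25*I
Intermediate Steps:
n = 4887/2653 (n = -34209*(-1/18571) = 4887/2653 ≈ 1.8421)
sqrt(-31067 + n) = sqrt(-31067 + 4887/2653) = sqrt(-82415864/2653) = 34*I*sqrt(189142982)/2653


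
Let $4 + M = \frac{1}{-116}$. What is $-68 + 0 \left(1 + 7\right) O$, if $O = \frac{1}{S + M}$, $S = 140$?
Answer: $-68$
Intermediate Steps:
$M = - \frac{465}{116}$ ($M = -4 + \frac{1}{-116} = -4 - \frac{1}{116} = - \frac{465}{116} \approx -4.0086$)
$O = \frac{116}{15775}$ ($O = \frac{1}{140 - \frac{465}{116}} = \frac{1}{\frac{15775}{116}} = \frac{116}{15775} \approx 0.0073534$)
$-68 + 0 \left(1 + 7\right) O = -68 + 0 \left(1 + 7\right) \frac{116}{15775} = -68 + 0 \cdot 8 \cdot \frac{116}{15775} = -68 + 0 \cdot \frac{116}{15775} = -68 + 0 = -68$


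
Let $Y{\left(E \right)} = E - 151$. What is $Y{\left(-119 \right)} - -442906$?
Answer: $442636$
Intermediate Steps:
$Y{\left(E \right)} = -151 + E$
$Y{\left(-119 \right)} - -442906 = \left(-151 - 119\right) - -442906 = -270 + 442906 = 442636$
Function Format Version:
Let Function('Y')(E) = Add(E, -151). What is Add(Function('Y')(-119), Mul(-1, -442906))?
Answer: 442636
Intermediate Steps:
Function('Y')(E) = Add(-151, E)
Add(Function('Y')(-119), Mul(-1, -442906)) = Add(Add(-151, -119), Mul(-1, -442906)) = Add(-270, 442906) = 442636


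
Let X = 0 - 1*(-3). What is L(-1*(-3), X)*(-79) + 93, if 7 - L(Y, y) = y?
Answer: -223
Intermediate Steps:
X = 3 (X = 0 + 3 = 3)
L(Y, y) = 7 - y
L(-1*(-3), X)*(-79) + 93 = (7 - 1*3)*(-79) + 93 = (7 - 3)*(-79) + 93 = 4*(-79) + 93 = -316 + 93 = -223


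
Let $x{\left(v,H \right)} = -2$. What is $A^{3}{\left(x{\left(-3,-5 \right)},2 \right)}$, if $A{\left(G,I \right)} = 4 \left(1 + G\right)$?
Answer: $-64$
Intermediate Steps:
$A{\left(G,I \right)} = 4 + 4 G$
$A^{3}{\left(x{\left(-3,-5 \right)},2 \right)} = \left(4 + 4 \left(-2\right)\right)^{3} = \left(4 - 8\right)^{3} = \left(-4\right)^{3} = -64$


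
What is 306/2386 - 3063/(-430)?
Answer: 3719949/512990 ≈ 7.2515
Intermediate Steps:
306/2386 - 3063/(-430) = 306*(1/2386) - 3063*(-1/430) = 153/1193 + 3063/430 = 3719949/512990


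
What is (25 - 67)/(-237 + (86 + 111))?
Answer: 21/20 ≈ 1.0500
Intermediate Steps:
(25 - 67)/(-237 + (86 + 111)) = -42/(-237 + 197) = -42/(-40) = -1/40*(-42) = 21/20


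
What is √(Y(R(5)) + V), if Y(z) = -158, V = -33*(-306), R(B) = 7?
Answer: 2*√2485 ≈ 99.700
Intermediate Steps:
V = 10098
√(Y(R(5)) + V) = √(-158 + 10098) = √9940 = 2*√2485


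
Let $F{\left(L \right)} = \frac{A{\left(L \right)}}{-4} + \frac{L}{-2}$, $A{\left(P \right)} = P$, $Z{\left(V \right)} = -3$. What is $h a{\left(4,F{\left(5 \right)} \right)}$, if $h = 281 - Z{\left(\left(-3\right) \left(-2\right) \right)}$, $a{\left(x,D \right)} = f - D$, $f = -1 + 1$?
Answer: $1065$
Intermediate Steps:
$f = 0$
$F{\left(L \right)} = - \frac{3 L}{4}$ ($F{\left(L \right)} = \frac{L}{-4} + \frac{L}{-2} = L \left(- \frac{1}{4}\right) + L \left(- \frac{1}{2}\right) = - \frac{L}{4} - \frac{L}{2} = - \frac{3 L}{4}$)
$a{\left(x,D \right)} = - D$ ($a{\left(x,D \right)} = 0 - D = - D$)
$h = 284$ ($h = 281 - -3 = 281 + 3 = 284$)
$h a{\left(4,F{\left(5 \right)} \right)} = 284 \left(- \frac{\left(-3\right) 5}{4}\right) = 284 \left(\left(-1\right) \left(- \frac{15}{4}\right)\right) = 284 \cdot \frac{15}{4} = 1065$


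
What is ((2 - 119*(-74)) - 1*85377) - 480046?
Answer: -556615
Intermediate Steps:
((2 - 119*(-74)) - 1*85377) - 480046 = ((2 + 8806) - 85377) - 480046 = (8808 - 85377) - 480046 = -76569 - 480046 = -556615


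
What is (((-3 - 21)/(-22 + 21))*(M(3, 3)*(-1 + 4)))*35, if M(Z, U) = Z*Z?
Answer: 22680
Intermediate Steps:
M(Z, U) = Z**2
(((-3 - 21)/(-22 + 21))*(M(3, 3)*(-1 + 4)))*35 = (((-3 - 21)/(-22 + 21))*(3**2*(-1 + 4)))*35 = ((-24/(-1))*(9*3))*35 = (-24*(-1)*27)*35 = (24*27)*35 = 648*35 = 22680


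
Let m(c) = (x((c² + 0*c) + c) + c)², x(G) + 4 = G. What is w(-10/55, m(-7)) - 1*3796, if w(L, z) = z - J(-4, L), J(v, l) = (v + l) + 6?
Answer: -31205/11 ≈ -2836.8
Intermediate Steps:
x(G) = -4 + G
m(c) = (-4 + c² + 2*c)² (m(c) = ((-4 + ((c² + 0*c) + c)) + c)² = ((-4 + ((c² + 0) + c)) + c)² = ((-4 + (c² + c)) + c)² = ((-4 + (c + c²)) + c)² = ((-4 + c + c²) + c)² = (-4 + c² + 2*c)²)
J(v, l) = 6 + l + v (J(v, l) = (l + v) + 6 = 6 + l + v)
w(L, z) = -2 + z - L (w(L, z) = z - (6 + L - 4) = z - (2 + L) = z + (-2 - L) = -2 + z - L)
w(-10/55, m(-7)) - 1*3796 = (-2 + (-4 - 7 - 7*(1 - 7))² - (-10)/55) - 1*3796 = (-2 + (-4 - 7 - 7*(-6))² - (-10)/55) - 3796 = (-2 + (-4 - 7 + 42)² - 1*(-2/11)) - 3796 = (-2 + 31² + 2/11) - 3796 = (-2 + 961 + 2/11) - 3796 = 10551/11 - 3796 = -31205/11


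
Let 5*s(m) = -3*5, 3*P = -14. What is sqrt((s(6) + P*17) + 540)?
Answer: sqrt(4119)/3 ≈ 21.393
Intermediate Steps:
P = -14/3 (P = (1/3)*(-14) = -14/3 ≈ -4.6667)
s(m) = -3 (s(m) = (-3*5)/5 = (1/5)*(-15) = -3)
sqrt((s(6) + P*17) + 540) = sqrt((-3 - 14/3*17) + 540) = sqrt((-3 - 238/3) + 540) = sqrt(-247/3 + 540) = sqrt(1373/3) = sqrt(4119)/3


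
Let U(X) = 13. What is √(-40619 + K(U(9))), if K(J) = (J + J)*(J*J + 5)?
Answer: I*√36095 ≈ 189.99*I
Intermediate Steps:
K(J) = 2*J*(5 + J²) (K(J) = (2*J)*(J² + 5) = (2*J)*(5 + J²) = 2*J*(5 + J²))
√(-40619 + K(U(9))) = √(-40619 + 2*13*(5 + 13²)) = √(-40619 + 2*13*(5 + 169)) = √(-40619 + 2*13*174) = √(-40619 + 4524) = √(-36095) = I*√36095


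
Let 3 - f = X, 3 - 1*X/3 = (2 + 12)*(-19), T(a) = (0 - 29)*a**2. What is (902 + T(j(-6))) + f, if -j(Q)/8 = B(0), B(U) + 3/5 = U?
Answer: -14254/25 ≈ -570.16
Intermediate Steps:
B(U) = -3/5 + U
j(Q) = 24/5 (j(Q) = -8*(-3/5 + 0) = -8*(-3/5) = 24/5)
T(a) = -29*a**2
X = 807 (X = 9 - 3*(2 + 12)*(-19) = 9 - 42*(-19) = 9 - 3*(-266) = 9 + 798 = 807)
f = -804 (f = 3 - 1*807 = 3 - 807 = -804)
(902 + T(j(-6))) + f = (902 - 29*(24/5)**2) - 804 = (902 - 29*576/25) - 804 = (902 - 16704/25) - 804 = 5846/25 - 804 = -14254/25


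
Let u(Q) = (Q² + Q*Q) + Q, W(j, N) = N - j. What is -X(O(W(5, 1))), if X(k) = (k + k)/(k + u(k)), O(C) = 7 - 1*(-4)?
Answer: -1/12 ≈ -0.083333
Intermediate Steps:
u(Q) = Q + 2*Q² (u(Q) = (Q² + Q²) + Q = 2*Q² + Q = Q + 2*Q²)
O(C) = 11 (O(C) = 7 + 4 = 11)
X(k) = 2*k/(k + k*(1 + 2*k)) (X(k) = (k + k)/(k + k*(1 + 2*k)) = (2*k)/(k + k*(1 + 2*k)) = 2*k/(k + k*(1 + 2*k)))
-X(O(W(5, 1))) = -1/(1 + 11) = -1/12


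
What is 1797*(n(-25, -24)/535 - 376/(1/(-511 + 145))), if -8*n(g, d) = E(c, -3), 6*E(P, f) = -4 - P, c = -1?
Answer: 2116853350917/8560 ≈ 2.4730e+8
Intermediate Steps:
E(P, f) = -⅔ - P/6 (E(P, f) = (-4 - P)/6 = -⅔ - P/6)
n(g, d) = 1/16 (n(g, d) = -(-⅔ - ⅙*(-1))/8 = -(-⅔ + ⅙)/8 = -⅛*(-½) = 1/16)
1797*(n(-25, -24)/535 - 376/(1/(-511 + 145))) = 1797*((1/16)/535 - 376/(1/(-511 + 145))) = 1797*((1/16)*(1/535) - 376/(1/(-366))) = 1797*(1/8560 - 376/(-1/366)) = 1797*(1/8560 - 376*(-366)) = 1797*(1/8560 + 137616) = 1797*(1177992961/8560) = 2116853350917/8560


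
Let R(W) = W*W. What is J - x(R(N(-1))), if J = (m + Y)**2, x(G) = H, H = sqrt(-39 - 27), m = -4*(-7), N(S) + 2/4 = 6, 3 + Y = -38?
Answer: 169 - I*sqrt(66) ≈ 169.0 - 8.124*I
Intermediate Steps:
Y = -41 (Y = -3 - 38 = -41)
N(S) = 11/2 (N(S) = -1/2 + 6 = 11/2)
R(W) = W**2
m = 28
H = I*sqrt(66) (H = sqrt(-66) = I*sqrt(66) ≈ 8.124*I)
x(G) = I*sqrt(66)
J = 169 (J = (28 - 41)**2 = (-13)**2 = 169)
J - x(R(N(-1))) = 169 - I*sqrt(66)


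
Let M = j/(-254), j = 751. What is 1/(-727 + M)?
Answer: -254/185409 ≈ -0.0013699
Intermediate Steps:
M = -751/254 (M = 751/(-254) = 751*(-1/254) = -751/254 ≈ -2.9567)
1/(-727 + M) = 1/(-727 - 751/254) = 1/(-185409/254) = -254/185409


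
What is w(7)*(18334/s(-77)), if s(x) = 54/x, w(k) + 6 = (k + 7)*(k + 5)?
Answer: -4235154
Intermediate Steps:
w(k) = -6 + (5 + k)*(7 + k) (w(k) = -6 + (k + 7)*(k + 5) = -6 + (7 + k)*(5 + k) = -6 + (5 + k)*(7 + k))
w(7)*(18334/s(-77)) = (29 + 7² + 12*7)*(18334/((54/(-77)))) = (29 + 49 + 84)*(18334/((54*(-1/77)))) = 162*(18334/(-54/77)) = 162*(18334*(-77/54)) = 162*(-705859/27) = -4235154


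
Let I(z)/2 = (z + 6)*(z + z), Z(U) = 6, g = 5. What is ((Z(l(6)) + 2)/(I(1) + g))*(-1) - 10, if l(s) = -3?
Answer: -338/33 ≈ -10.242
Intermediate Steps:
I(z) = 4*z*(6 + z) (I(z) = 2*((z + 6)*(z + z)) = 2*((6 + z)*(2*z)) = 2*(2*z*(6 + z)) = 4*z*(6 + z))
((Z(l(6)) + 2)/(I(1) + g))*(-1) - 10 = ((6 + 2)/(4*1*(6 + 1) + 5))*(-1) - 10 = (8/(4*1*7 + 5))*(-1) - 10 = (8/(28 + 5))*(-1) - 10 = (8/33)*(-1) - 10 = -8/33 - 10 = -338/33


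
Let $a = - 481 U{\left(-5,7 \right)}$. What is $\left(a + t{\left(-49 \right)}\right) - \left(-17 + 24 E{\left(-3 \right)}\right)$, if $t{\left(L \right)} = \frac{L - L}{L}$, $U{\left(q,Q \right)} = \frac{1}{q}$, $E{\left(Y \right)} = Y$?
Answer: $\frac{926}{5} \approx 185.2$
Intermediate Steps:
$a = \frac{481}{5}$ ($a = - \frac{481}{-5} = \left(-481\right) \left(- \frac{1}{5}\right) = \frac{481}{5} \approx 96.2$)
$t{\left(L \right)} = 0$ ($t{\left(L \right)} = \frac{0}{L} = 0$)
$\left(a + t{\left(-49 \right)}\right) - \left(-17 + 24 E{\left(-3 \right)}\right) = \left(\frac{481}{5} + 0\right) + \left(\left(-24\right) \left(-3\right) + 17\right) = \frac{481}{5} + \left(72 + 17\right) = \frac{481}{5} + 89 = \frac{926}{5}$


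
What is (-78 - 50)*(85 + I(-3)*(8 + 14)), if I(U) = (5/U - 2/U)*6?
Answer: 6016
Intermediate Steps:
I(U) = 18/U (I(U) = (3/U)*6 = 18/U)
(-78 - 50)*(85 + I(-3)*(8 + 14)) = (-78 - 50)*(85 + (18/(-3))*(8 + 14)) = -128*(85 + (18*(-⅓))*22) = -128*(85 - 6*22) = -128*(85 - 132) = -128*(-47) = 6016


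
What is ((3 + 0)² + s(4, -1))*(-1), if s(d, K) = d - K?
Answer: -14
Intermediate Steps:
((3 + 0)² + s(4, -1))*(-1) = ((3 + 0)² + (4 - 1*(-1)))*(-1) = (3² + (4 + 1))*(-1) = (9 + 5)*(-1) = 14*(-1) = -14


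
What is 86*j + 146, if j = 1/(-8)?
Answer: 541/4 ≈ 135.25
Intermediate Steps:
j = -1/8 ≈ -0.12500
86*j + 146 = 86*(-1/8) + 146 = -43/4 + 146 = 541/4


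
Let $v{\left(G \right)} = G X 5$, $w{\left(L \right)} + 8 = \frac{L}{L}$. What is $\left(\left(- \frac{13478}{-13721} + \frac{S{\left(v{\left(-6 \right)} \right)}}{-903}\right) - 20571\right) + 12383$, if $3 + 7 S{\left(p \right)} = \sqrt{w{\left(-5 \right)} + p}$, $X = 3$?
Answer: $- \frac{236687871769}{28910147} - \frac{i \sqrt{97}}{6321} \approx -8187.0 - 0.0015581 i$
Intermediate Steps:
$w{\left(L \right)} = -7$ ($w{\left(L \right)} = -8 + \frac{L}{L} = -8 + 1 = -7$)
$v{\left(G \right)} = 15 G$ ($v{\left(G \right)} = G 3 \cdot 5 = 3 G 5 = 15 G$)
$S{\left(p \right)} = - \frac{3}{7} + \frac{\sqrt{-7 + p}}{7}$
$\left(\left(- \frac{13478}{-13721} + \frac{S{\left(v{\left(-6 \right)} \right)}}{-903}\right) - 20571\right) + 12383 = \left(\left(- \frac{13478}{-13721} + \frac{- \frac{3}{7} + \frac{\sqrt{-7 + 15 \left(-6\right)}}{7}}{-903}\right) - 20571\right) + 12383 = \left(\left(\left(-13478\right) \left(- \frac{1}{13721}\right) + \left(- \frac{3}{7} + \frac{\sqrt{-7 - 90}}{7}\right) \left(- \frac{1}{903}\right)\right) - 20571\right) + 12383 = \left(\left(\frac{13478}{13721} + \left(- \frac{3}{7} + \frac{\sqrt{-97}}{7}\right) \left(- \frac{1}{903}\right)\right) - 20571\right) + 12383 = \left(\left(\frac{13478}{13721} + \left(- \frac{3}{7} + \frac{i \sqrt{97}}{7}\right) \left(- \frac{1}{903}\right)\right) - 20571\right) + 12383 = \left(\left(\frac{13478}{13721} + \left(\frac{1}{2107} - \frac{i \sqrt{97}}{6321}\right)\right) - 20571\right) + 12383 = \left(\left(\frac{28411867}{28910147} - \frac{i \sqrt{97}}{6321}\right) - 20571\right) + 12383 = \left(- \frac{594682222070}{28910147} - \frac{i \sqrt{97}}{6321}\right) + 12383 = - \frac{236687871769}{28910147} - \frac{i \sqrt{97}}{6321}$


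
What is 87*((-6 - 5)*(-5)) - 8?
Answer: 4777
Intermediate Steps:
87*((-6 - 5)*(-5)) - 8 = 87*(-11*(-5)) - 8 = 87*55 - 8 = 4785 - 8 = 4777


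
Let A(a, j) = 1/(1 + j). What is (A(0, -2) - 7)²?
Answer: 64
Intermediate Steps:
(A(0, -2) - 7)² = (1/(1 - 2) - 7)² = (1/(-1) - 7)² = (-1 - 7)² = (-8)² = 64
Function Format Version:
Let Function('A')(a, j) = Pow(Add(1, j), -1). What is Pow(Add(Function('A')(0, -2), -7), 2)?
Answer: 64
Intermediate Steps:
Pow(Add(Function('A')(0, -2), -7), 2) = Pow(Add(Pow(Add(1, -2), -1), -7), 2) = Pow(Add(Pow(-1, -1), -7), 2) = Pow(Add(-1, -7), 2) = Pow(-8, 2) = 64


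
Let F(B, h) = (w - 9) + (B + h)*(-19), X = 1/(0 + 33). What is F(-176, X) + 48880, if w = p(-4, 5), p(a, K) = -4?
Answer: 1722944/33 ≈ 52210.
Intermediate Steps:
w = -4
X = 1/33 ≈ 0.030303
F(B, h) = -13 - 19*B - 19*h (F(B, h) = (-4 - 9) + (B + h)*(-19) = -13 + (-19*B - 19*h) = -13 - 19*B - 19*h)
F(-176, X) + 48880 = (-13 - 19*(-176) - 19*1/33) + 48880 = (-13 + 3344 - 19/33) + 48880 = 109904/33 + 48880 = 1722944/33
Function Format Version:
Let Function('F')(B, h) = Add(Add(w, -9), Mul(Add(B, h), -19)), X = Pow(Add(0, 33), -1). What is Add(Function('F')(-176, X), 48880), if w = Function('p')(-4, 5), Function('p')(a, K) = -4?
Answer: Rational(1722944, 33) ≈ 52210.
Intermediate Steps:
w = -4
X = Rational(1, 33) (X = Pow(33, -1) = Rational(1, 33) ≈ 0.030303)
Function('F')(B, h) = Add(-13, Mul(-19, B), Mul(-19, h)) (Function('F')(B, h) = Add(Add(-4, -9), Mul(Add(B, h), -19)) = Add(-13, Add(Mul(-19, B), Mul(-19, h))) = Add(-13, Mul(-19, B), Mul(-19, h)))
Add(Function('F')(-176, X), 48880) = Add(Add(-13, Mul(-19, -176), Mul(-19, Rational(1, 33))), 48880) = Add(Add(-13, 3344, Rational(-19, 33)), 48880) = Add(Rational(109904, 33), 48880) = Rational(1722944, 33)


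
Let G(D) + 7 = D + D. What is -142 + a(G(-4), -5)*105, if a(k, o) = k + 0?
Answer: -1717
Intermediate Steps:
G(D) = -7 + 2*D (G(D) = -7 + (D + D) = -7 + 2*D)
a(k, o) = k
-142 + a(G(-4), -5)*105 = -142 + (-7 + 2*(-4))*105 = -142 + (-7 - 8)*105 = -142 - 15*105 = -142 - 1575 = -1717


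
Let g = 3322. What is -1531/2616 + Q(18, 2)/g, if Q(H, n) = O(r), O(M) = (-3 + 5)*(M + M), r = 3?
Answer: -2527295/4345176 ≈ -0.58163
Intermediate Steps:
O(M) = 4*M (O(M) = 2*(2*M) = 4*M)
Q(H, n) = 12 (Q(H, n) = 4*3 = 12)
-1531/2616 + Q(18, 2)/g = -1531/2616 + 12/3322 = -1531*1/2616 + 12*(1/3322) = -1531/2616 + 6/1661 = -2527295/4345176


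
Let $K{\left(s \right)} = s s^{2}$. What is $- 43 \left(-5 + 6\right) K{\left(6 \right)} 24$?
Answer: $-222912$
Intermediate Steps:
$K{\left(s \right)} = s^{3}$
$- 43 \left(-5 + 6\right) K{\left(6 \right)} 24 = - 43 \left(-5 + 6\right) 6^{3} \cdot 24 = - 43 \cdot 1 \cdot 216 \cdot 24 = \left(-43\right) 216 \cdot 24 = \left(-9288\right) 24 = -222912$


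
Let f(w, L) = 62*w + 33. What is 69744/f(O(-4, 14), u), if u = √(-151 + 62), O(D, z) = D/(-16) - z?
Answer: -139488/1639 ≈ -85.106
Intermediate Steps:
O(D, z) = -z - D/16 (O(D, z) = D*(-1/16) - z = -D/16 - z = -z - D/16)
u = I*√89 (u = √(-89) = I*√89 ≈ 9.434*I)
f(w, L) = 33 + 62*w
69744/f(O(-4, 14), u) = 69744/(33 + 62*(-1*14 - 1/16*(-4))) = 69744/(33 + 62*(-14 + ¼)) = 69744/(33 + 62*(-55/4)) = 69744/(33 - 1705/2) = 69744/(-1639/2) = 69744*(-2/1639) = -139488/1639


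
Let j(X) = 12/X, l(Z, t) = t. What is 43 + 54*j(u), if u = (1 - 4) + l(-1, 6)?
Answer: 259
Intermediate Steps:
u = 3 (u = (1 - 4) + 6 = -3 + 6 = 3)
43 + 54*j(u) = 43 + 54*(12/3) = 43 + 54*(12*(1/3)) = 43 + 54*4 = 43 + 216 = 259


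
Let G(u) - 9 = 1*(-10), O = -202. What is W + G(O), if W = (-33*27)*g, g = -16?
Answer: 14255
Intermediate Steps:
W = 14256 (W = -33*27*(-16) = -891*(-16) = 14256)
G(u) = -1 (G(u) = 9 + 1*(-10) = 9 - 10 = -1)
W + G(O) = 14256 - 1 = 14255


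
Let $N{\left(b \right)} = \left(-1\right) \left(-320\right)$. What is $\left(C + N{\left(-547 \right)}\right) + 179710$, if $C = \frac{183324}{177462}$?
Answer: $\frac{5324777864}{29577} \approx 1.8003 \cdot 10^{5}$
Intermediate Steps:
$C = \frac{30554}{29577}$ ($C = 183324 \cdot \frac{1}{177462} = \frac{30554}{29577} \approx 1.033$)
$N{\left(b \right)} = 320$
$\left(C + N{\left(-547 \right)}\right) + 179710 = \left(\frac{30554}{29577} + 320\right) + 179710 = \frac{9495194}{29577} + 179710 = \frac{5324777864}{29577}$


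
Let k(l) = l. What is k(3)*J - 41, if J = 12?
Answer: -5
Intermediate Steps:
k(3)*J - 41 = 3*12 - 41 = 36 - 41 = -5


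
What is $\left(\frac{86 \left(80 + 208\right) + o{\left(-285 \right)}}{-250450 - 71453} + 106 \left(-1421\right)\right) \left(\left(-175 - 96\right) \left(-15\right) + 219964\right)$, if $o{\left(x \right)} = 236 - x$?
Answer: $- \frac{10862491113618443}{321903} \approx -3.3745 \cdot 10^{10}$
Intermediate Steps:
$\left(\frac{86 \left(80 + 208\right) + o{\left(-285 \right)}}{-250450 - 71453} + 106 \left(-1421\right)\right) \left(\left(-175 - 96\right) \left(-15\right) + 219964\right) = \left(\frac{86 \left(80 + 208\right) + \left(236 - -285\right)}{-250450 - 71453} + 106 \left(-1421\right)\right) \left(\left(-175 - 96\right) \left(-15\right) + 219964\right) = \left(\frac{86 \cdot 288 + \left(236 + 285\right)}{-321903} - 150626\right) \left(\left(-271\right) \left(-15\right) + 219964\right) = \left(\left(24768 + 521\right) \left(- \frac{1}{321903}\right) - 150626\right) \left(4065 + 219964\right) = \left(25289 \left(- \frac{1}{321903}\right) - 150626\right) 224029 = \left(- \frac{25289}{321903} - 150626\right) 224029 = \left(- \frac{48486986567}{321903}\right) 224029 = - \frac{10862491113618443}{321903}$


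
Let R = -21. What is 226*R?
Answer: -4746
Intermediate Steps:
226*R = 226*(-21) = -4746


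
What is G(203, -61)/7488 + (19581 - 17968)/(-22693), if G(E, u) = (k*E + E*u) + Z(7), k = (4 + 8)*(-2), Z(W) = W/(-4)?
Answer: -538247429/226566912 ≈ -2.3757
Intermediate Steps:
Z(W) = -W/4 (Z(W) = W*(-1/4) = -W/4)
k = -24 (k = 12*(-2) = -24)
G(E, u) = -7/4 - 24*E + E*u (G(E, u) = (-24*E + E*u) - 1/4*7 = (-24*E + E*u) - 7/4 = -7/4 - 24*E + E*u)
G(203, -61)/7488 + (19581 - 17968)/(-22693) = (-7/4 - 24*203 + 203*(-61))/7488 + (19581 - 17968)/(-22693) = (-7/4 - 4872 - 12383)*(1/7488) + 1613*(-1/22693) = -69027/4*1/7488 - 1613/22693 = -23009/9984 - 1613/22693 = -538247429/226566912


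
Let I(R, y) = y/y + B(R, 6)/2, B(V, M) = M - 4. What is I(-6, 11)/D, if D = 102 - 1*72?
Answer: 1/15 ≈ 0.066667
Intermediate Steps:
B(V, M) = -4 + M
I(R, y) = 2 (I(R, y) = y/y + (-4 + 6)/2 = 1 + 2*(½) = 1 + 1 = 2)
D = 30 (D = 102 - 72 = 30)
I(-6, 11)/D = 2/30 = 2*(1/30) = 1/15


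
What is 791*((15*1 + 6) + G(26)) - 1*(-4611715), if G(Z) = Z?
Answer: 4648892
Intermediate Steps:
791*((15*1 + 6) + G(26)) - 1*(-4611715) = 791*((15*1 + 6) + 26) - 1*(-4611715) = 791*((15 + 6) + 26) + 4611715 = 791*(21 + 26) + 4611715 = 791*47 + 4611715 = 37177 + 4611715 = 4648892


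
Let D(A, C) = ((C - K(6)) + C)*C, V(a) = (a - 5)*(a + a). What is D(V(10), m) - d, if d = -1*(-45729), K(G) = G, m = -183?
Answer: 22347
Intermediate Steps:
V(a) = 2*a*(-5 + a) (V(a) = (-5 + a)*(2*a) = 2*a*(-5 + a))
d = 45729
D(A, C) = C*(-6 + 2*C) (D(A, C) = ((C - 1*6) + C)*C = ((C - 6) + C)*C = ((-6 + C) + C)*C = (-6 + 2*C)*C = C*(-6 + 2*C))
D(V(10), m) - d = 2*(-183)*(-3 - 183) - 1*45729 = 2*(-183)*(-186) - 45729 = 68076 - 45729 = 22347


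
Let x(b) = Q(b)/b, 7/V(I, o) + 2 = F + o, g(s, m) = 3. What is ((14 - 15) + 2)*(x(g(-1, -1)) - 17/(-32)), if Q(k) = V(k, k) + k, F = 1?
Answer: 259/96 ≈ 2.6979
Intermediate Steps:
V(I, o) = 7/(-1 + o) (V(I, o) = 7/(-2 + (1 + o)) = 7/(-1 + o))
Q(k) = k + 7/(-1 + k) (Q(k) = 7/(-1 + k) + k = k + 7/(-1 + k))
x(b) = (7 + b*(-1 + b))/(b*(-1 + b)) (x(b) = ((7 + b*(-1 + b))/(-1 + b))/b = (7 + b*(-1 + b))/(b*(-1 + b)))
((14 - 15) + 2)*(x(g(-1, -1)) - 17/(-32)) = ((14 - 15) + 2)*((7 + 3*(-1 + 3))/(3*(-1 + 3)) - 17/(-32)) = (-1 + 2)*((⅓)*(7 + 3*2)/2 - 17*(-1/32)) = 1*((⅓)*(½)*(7 + 6) + 17/32) = 1*((⅓)*(½)*13 + 17/32) = 1*(13/6 + 17/32) = 1*(259/96) = 259/96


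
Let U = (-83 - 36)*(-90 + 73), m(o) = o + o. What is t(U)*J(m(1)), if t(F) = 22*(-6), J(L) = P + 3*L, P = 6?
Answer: -1584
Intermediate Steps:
m(o) = 2*o
J(L) = 6 + 3*L
U = 2023 (U = -119*(-17) = 2023)
t(F) = -132
t(U)*J(m(1)) = -132*(6 + 3*(2*1)) = -132*(6 + 3*2) = -132*(6 + 6) = -132*12 = -1584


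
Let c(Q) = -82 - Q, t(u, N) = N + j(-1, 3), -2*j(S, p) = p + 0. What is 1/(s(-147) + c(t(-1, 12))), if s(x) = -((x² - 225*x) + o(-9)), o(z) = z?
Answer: -2/109535 ≈ -1.8259e-5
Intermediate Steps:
j(S, p) = -p/2 (j(S, p) = -(p + 0)/2 = -p/2)
t(u, N) = -3/2 + N (t(u, N) = N - ½*3 = N - 3/2 = -3/2 + N)
s(x) = 9 - x² + 225*x (s(x) = -((x² - 225*x) - 9) = -(-9 + x² - 225*x) = 9 - x² + 225*x)
1/(s(-147) + c(t(-1, 12))) = 1/((9 - 1*(-147)² + 225*(-147)) + (-82 - (-3/2 + 12))) = 1/((9 - 1*21609 - 33075) + (-82 - 1*21/2)) = 1/((9 - 21609 - 33075) + (-82 - 21/2)) = 1/(-54675 - 185/2) = 1/(-109535/2) = -2/109535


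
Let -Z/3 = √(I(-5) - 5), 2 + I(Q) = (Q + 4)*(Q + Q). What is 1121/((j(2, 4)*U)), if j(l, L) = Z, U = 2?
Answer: -1121*√3/18 ≈ -107.87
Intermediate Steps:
I(Q) = -2 + 2*Q*(4 + Q) (I(Q) = -2 + (Q + 4)*(Q + Q) = -2 + (4 + Q)*(2*Q) = -2 + 2*Q*(4 + Q))
Z = -3*√3 (Z = -3*√((-2 + 2*(-5)² + 8*(-5)) - 5) = -3*√((-2 + 2*25 - 40) - 5) = -3*√((-2 + 50 - 40) - 5) = -3*√(8 - 5) = -3*√3 ≈ -5.1962)
j(l, L) = -3*√3
1121/((j(2, 4)*U)) = 1121/((-3*√3*2)) = 1121/((-6*√3)) = 1121*(-√3/18) = -1121*√3/18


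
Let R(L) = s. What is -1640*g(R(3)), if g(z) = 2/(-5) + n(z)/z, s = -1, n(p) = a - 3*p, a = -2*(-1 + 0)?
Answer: 8856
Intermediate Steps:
a = 2 (a = -2*(-1) = 2)
n(p) = 2 - 3*p
R(L) = -1
g(z) = -⅖ + (2 - 3*z)/z (g(z) = 2/(-5) + (2 - 3*z)/z = 2*(-⅕) + (2 - 3*z)/z = -⅖ + (2 - 3*z)/z)
-1640*g(R(3)) = -1640*(-17/5 + 2/(-1)) = -1640*(-17/5 + 2*(-1)) = -1640*(-17/5 - 2) = -1640*(-27/5) = 8856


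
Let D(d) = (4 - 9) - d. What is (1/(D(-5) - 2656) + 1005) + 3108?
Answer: 10924127/2656 ≈ 4113.0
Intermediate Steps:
D(d) = -5 - d
(1/(D(-5) - 2656) + 1005) + 3108 = (1/((-5 - 1*(-5)) - 2656) + 1005) + 3108 = (1/((-5 + 5) - 2656) + 1005) + 3108 = (1/(0 - 2656) + 1005) + 3108 = (1/(-2656) + 1005) + 3108 = (-1/2656 + 1005) + 3108 = 2669279/2656 + 3108 = 10924127/2656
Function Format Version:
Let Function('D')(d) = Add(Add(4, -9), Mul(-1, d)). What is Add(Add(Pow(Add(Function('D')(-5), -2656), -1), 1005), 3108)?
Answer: Rational(10924127, 2656) ≈ 4113.0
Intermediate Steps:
Function('D')(d) = Add(-5, Mul(-1, d))
Add(Add(Pow(Add(Function('D')(-5), -2656), -1), 1005), 3108) = Add(Add(Pow(Add(Add(-5, Mul(-1, -5)), -2656), -1), 1005), 3108) = Add(Add(Pow(Add(Add(-5, 5), -2656), -1), 1005), 3108) = Add(Add(Pow(Add(0, -2656), -1), 1005), 3108) = Add(Add(Pow(-2656, -1), 1005), 3108) = Add(Add(Rational(-1, 2656), 1005), 3108) = Add(Rational(2669279, 2656), 3108) = Rational(10924127, 2656)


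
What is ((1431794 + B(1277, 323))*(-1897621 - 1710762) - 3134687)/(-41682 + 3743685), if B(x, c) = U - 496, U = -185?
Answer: -5164006954966/3702003 ≈ -1.3949e+6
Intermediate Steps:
B(x, c) = -681 (B(x, c) = -185 - 496 = -681)
((1431794 + B(1277, 323))*(-1897621 - 1710762) - 3134687)/(-41682 + 3743685) = ((1431794 - 681)*(-1897621 - 1710762) - 3134687)/(-41682 + 3743685) = (1431113*(-3608383) - 3134687)/3702003 = (-5164003820279 - 3134687)*(1/3702003) = -5164006954966*1/3702003 = -5164006954966/3702003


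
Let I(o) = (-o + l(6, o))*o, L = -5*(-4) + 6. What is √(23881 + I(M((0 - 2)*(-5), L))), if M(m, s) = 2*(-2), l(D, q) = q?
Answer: √23881 ≈ 154.53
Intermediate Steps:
L = 26 (L = 20 + 6 = 26)
M(m, s) = -4
I(o) = 0 (I(o) = (-o + o)*o = 0*o = 0)
√(23881 + I(M((0 - 2)*(-5), L))) = √(23881 + 0) = √23881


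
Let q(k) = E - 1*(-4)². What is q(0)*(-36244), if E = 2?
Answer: 507416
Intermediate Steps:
q(k) = -14 (q(k) = 2 - 1*(-4)² = 2 - 1*16 = 2 - 16 = -14)
q(0)*(-36244) = -14*(-36244) = 507416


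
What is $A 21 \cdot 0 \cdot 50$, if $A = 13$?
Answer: $0$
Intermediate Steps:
$A 21 \cdot 0 \cdot 50 = 13 \cdot 21 \cdot 0 \cdot 50 = 13 \cdot 0 \cdot 50 = 0 \cdot 50 = 0$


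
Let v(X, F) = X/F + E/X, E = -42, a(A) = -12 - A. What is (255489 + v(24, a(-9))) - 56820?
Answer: 794637/4 ≈ 1.9866e+5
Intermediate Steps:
v(X, F) = -42/X + X/F (v(X, F) = X/F - 42/X = -42/X + X/F)
(255489 + v(24, a(-9))) - 56820 = (255489 + (-42/24 + 24/(-12 - 1*(-9)))) - 56820 = (255489 + (-42*1/24 + 24/(-12 + 9))) - 56820 = (255489 + (-7/4 + 24/(-3))) - 56820 = (255489 + (-7/4 + 24*(-⅓))) - 56820 = (255489 + (-7/4 - 8)) - 56820 = (255489 - 39/4) - 56820 = 1021917/4 - 56820 = 794637/4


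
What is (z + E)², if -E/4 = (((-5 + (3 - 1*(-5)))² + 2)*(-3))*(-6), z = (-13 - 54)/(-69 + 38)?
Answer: 599515225/961 ≈ 6.2385e+5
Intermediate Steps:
z = 67/31 (z = -67/(-31) = -67*(-1/31) = 67/31 ≈ 2.1613)
E = -792 (E = -4*((-5 + (3 - 1*(-5)))² + 2)*(-3)*(-6) = -4*((-5 + (3 + 5))² + 2)*(-3)*(-6) = -4*((-5 + 8)² + 2)*(-3)*(-6) = -4*(3² + 2)*(-3)*(-6) = -4*(9 + 2)*(-3)*(-6) = -4*11*(-3)*(-6) = -(-132)*(-6) = -4*198 = -792)
(z + E)² = (67/31 - 792)² = (-24485/31)² = 599515225/961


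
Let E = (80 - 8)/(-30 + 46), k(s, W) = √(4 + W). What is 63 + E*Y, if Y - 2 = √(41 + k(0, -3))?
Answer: 72 + 9*√42/2 ≈ 101.16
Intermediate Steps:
E = 9/2 (E = 72/16 = 72*(1/16) = 9/2 ≈ 4.5000)
Y = 2 + √42 (Y = 2 + √(41 + √(4 - 3)) = 2 + √(41 + √1) = 2 + √(41 + 1) = 2 + √42 ≈ 8.4807)
63 + E*Y = 63 + 9*(2 + √42)/2 = 63 + (9 + 9*√42/2) = 72 + 9*√42/2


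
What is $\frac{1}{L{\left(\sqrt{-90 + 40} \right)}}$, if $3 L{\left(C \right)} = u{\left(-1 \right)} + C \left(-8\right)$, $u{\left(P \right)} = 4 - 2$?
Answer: $\frac{1}{534} + \frac{10 i \sqrt{2}}{267} \approx 0.0018727 + 0.052967 i$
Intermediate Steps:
$u{\left(P \right)} = 2$
$L{\left(C \right)} = \frac{2}{3} - \frac{8 C}{3}$ ($L{\left(C \right)} = \frac{2 + C \left(-8\right)}{3} = \frac{2 - 8 C}{3} = \frac{2}{3} - \frac{8 C}{3}$)
$\frac{1}{L{\left(\sqrt{-90 + 40} \right)}} = \frac{1}{\frac{2}{3} - \frac{8 \sqrt{-90 + 40}}{3}} = \frac{1}{\frac{2}{3} - \frac{8 \sqrt{-50}}{3}} = \frac{1}{\frac{2}{3} - \frac{8 \cdot 5 i \sqrt{2}}{3}} = \frac{1}{\frac{2}{3} - \frac{40 i \sqrt{2}}{3}}$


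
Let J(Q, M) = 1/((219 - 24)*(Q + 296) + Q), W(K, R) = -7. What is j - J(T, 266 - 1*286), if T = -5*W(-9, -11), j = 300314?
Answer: 19394278119/64580 ≈ 3.0031e+5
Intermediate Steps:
T = 35 (T = -5*(-7) = 35)
J(Q, M) = 1/(57720 + 196*Q) (J(Q, M) = 1/(195*(296 + Q) + Q) = 1/((57720 + 195*Q) + Q) = 1/(57720 + 196*Q))
j - J(T, 266 - 1*286) = 300314 - 1/(4*(14430 + 49*35)) = 300314 - 1/(4*(14430 + 1715)) = 300314 - 1/(4*16145) = 300314 - 1*1/64580 = 300314 - 1/64580 = 19394278119/64580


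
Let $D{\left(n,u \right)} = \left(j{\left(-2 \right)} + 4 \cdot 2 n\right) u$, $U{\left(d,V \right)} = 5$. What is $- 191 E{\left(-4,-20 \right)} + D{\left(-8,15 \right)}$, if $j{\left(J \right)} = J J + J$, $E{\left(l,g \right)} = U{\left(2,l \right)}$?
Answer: $-1885$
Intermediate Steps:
$E{\left(l,g \right)} = 5$
$j{\left(J \right)} = J + J^{2}$ ($j{\left(J \right)} = J^{2} + J = J + J^{2}$)
$D{\left(n,u \right)} = u \left(2 + 8 n\right)$ ($D{\left(n,u \right)} = \left(- 2 \left(1 - 2\right) + 4 \cdot 2 n\right) u = \left(\left(-2\right) \left(-1\right) + 8 n\right) u = \left(2 + 8 n\right) u = u \left(2 + 8 n\right)$)
$- 191 E{\left(-4,-20 \right)} + D{\left(-8,15 \right)} = \left(-191\right) 5 + 2 \cdot 15 \left(1 + 4 \left(-8\right)\right) = -955 + 2 \cdot 15 \left(1 - 32\right) = -955 + 2 \cdot 15 \left(-31\right) = -955 - 930 = -1885$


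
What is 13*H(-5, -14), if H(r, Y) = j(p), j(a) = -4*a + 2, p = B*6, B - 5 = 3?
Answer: -2470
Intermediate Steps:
B = 8 (B = 5 + 3 = 8)
p = 48 (p = 8*6 = 48)
j(a) = 2 - 4*a
H(r, Y) = -190 (H(r, Y) = 2 - 4*48 = 2 - 192 = -190)
13*H(-5, -14) = 13*(-190) = -2470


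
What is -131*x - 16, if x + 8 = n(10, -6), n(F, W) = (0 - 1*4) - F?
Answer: 2866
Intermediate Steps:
n(F, W) = -4 - F (n(F, W) = (0 - 4) - F = -4 - F)
x = -22 (x = -8 + (-4 - 1*10) = -8 + (-4 - 10) = -8 - 14 = -22)
-131*x - 16 = -131*(-22) - 16 = 2882 - 16 = 2866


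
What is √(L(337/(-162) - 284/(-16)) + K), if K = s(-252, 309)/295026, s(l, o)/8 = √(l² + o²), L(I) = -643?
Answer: √(-1554637195963 + 196684*√17665)/49171 ≈ 25.357*I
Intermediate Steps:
s(l, o) = 8*√(l² + o²)
K = 4*√17665/49171 (K = (8*√((-252)² + 309²))/295026 = (8*√(63504 + 95481))*(1/295026) = (8*√158985)*(1/295026) = (8*(3*√17665))*(1/295026) = (24*√17665)*(1/295026) = 4*√17665/49171 ≈ 0.010812)
√(L(337/(-162) - 284/(-16)) + K) = √(-643 + 4*√17665/49171)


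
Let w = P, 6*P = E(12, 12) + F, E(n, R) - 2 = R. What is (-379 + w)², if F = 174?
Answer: 1087849/9 ≈ 1.2087e+5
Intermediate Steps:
E(n, R) = 2 + R
P = 94/3 (P = ((2 + 12) + 174)/6 = (14 + 174)/6 = (⅙)*188 = 94/3 ≈ 31.333)
w = 94/3 ≈ 31.333
(-379 + w)² = (-379 + 94/3)² = (-1043/3)² = 1087849/9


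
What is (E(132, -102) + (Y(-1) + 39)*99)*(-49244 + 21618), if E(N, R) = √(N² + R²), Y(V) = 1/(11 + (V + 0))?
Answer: -534687417/5 - 165756*√773 ≈ -1.1155e+8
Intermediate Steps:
Y(V) = 1/(11 + V)
(E(132, -102) + (Y(-1) + 39)*99)*(-49244 + 21618) = (√(132² + (-102)²) + (1/(11 - 1) + 39)*99)*(-49244 + 21618) = (√(17424 + 10404) + (1/10 + 39)*99)*(-27626) = (√27828 + (⅒ + 39)*99)*(-27626) = (6*√773 + (391/10)*99)*(-27626) = (6*√773 + 38709/10)*(-27626) = (38709/10 + 6*√773)*(-27626) = -534687417/5 - 165756*√773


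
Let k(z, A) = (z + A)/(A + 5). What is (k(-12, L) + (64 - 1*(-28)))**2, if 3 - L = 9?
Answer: 12100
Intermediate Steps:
L = -6 (L = 3 - 1*9 = 3 - 9 = -6)
k(z, A) = (A + z)/(5 + A)
(k(-12, L) + (64 - 1*(-28)))**2 = ((-6 - 12)/(5 - 6) + (64 - 1*(-28)))**2 = (-18/(-1) + (64 + 28))**2 = (-1*(-18) + 92)**2 = (18 + 92)**2 = 110**2 = 12100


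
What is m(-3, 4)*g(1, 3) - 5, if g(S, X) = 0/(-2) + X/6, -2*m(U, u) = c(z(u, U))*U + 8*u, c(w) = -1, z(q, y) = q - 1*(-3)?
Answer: -55/4 ≈ -13.750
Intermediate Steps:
z(q, y) = 3 + q (z(q, y) = q + 3 = 3 + q)
m(U, u) = U/2 - 4*u (m(U, u) = -(-U + 8*u)/2 = U/2 - 4*u)
g(S, X) = X/6 (g(S, X) = 0*(-½) + X*(⅙) = 0 + X/6 = X/6)
m(-3, 4)*g(1, 3) - 5 = ((½)*(-3) - 4*4)*((⅙)*3) - 5 = (-3/2 - 16)*(½) - 5 = -35/2*½ - 5 = -35/4 - 5 = -55/4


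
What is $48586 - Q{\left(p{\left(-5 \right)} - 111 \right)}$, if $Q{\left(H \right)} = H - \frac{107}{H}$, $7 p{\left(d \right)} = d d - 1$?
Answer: $\frac{256658572}{5271} \approx 48693.0$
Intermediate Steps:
$p{\left(d \right)} = - \frac{1}{7} + \frac{d^{2}}{7}$ ($p{\left(d \right)} = \frac{d d - 1}{7} = \frac{d^{2} - 1}{7} = \frac{-1 + d^{2}}{7} = - \frac{1}{7} + \frac{d^{2}}{7}$)
$Q{\left(H \right)} = H - \frac{107}{H}$
$48586 - Q{\left(p{\left(-5 \right)} - 111 \right)} = 48586 - \left(\left(\left(- \frac{1}{7} + \frac{\left(-5\right)^{2}}{7}\right) - 111\right) - \frac{107}{\left(- \frac{1}{7} + \frac{\left(-5\right)^{2}}{7}\right) - 111}\right) = 48586 - \left(\left(\left(- \frac{1}{7} + \frac{1}{7} \cdot 25\right) - 111\right) - \frac{107}{\left(- \frac{1}{7} + \frac{1}{7} \cdot 25\right) - 111}\right) = 48586 - \left(\left(\left(- \frac{1}{7} + \frac{25}{7}\right) - 111\right) - \frac{107}{\left(- \frac{1}{7} + \frac{25}{7}\right) - 111}\right) = 48586 - \left(\left(\frac{24}{7} - 111\right) - \frac{107}{\frac{24}{7} - 111}\right) = 48586 - \left(- \frac{753}{7} - \frac{107}{- \frac{753}{7}}\right) = 48586 - \left(- \frac{753}{7} - - \frac{749}{753}\right) = 48586 - \left(- \frac{753}{7} + \frac{749}{753}\right) = 48586 - - \frac{561766}{5271} = 48586 + \frac{561766}{5271} = \frac{256658572}{5271}$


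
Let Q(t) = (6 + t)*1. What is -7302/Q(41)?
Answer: -7302/47 ≈ -155.36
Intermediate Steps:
Q(t) = 6 + t
-7302/Q(41) = -7302/(6 + 41) = -7302/47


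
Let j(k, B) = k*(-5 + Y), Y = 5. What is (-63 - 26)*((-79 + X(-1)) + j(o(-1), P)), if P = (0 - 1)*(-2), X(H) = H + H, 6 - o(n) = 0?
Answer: 7209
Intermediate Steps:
o(n) = 6 (o(n) = 6 - 1*0 = 6 + 0 = 6)
X(H) = 2*H
P = 2 (P = -1*(-2) = 2)
j(k, B) = 0 (j(k, B) = k*(-5 + 5) = k*0 = 0)
(-63 - 26)*((-79 + X(-1)) + j(o(-1), P)) = (-63 - 26)*((-79 + 2*(-1)) + 0) = -89*((-79 - 2) + 0) = -89*(-81 + 0) = -89*(-81) = 7209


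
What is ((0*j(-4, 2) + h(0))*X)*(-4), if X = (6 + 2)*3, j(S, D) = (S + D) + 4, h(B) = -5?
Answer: 480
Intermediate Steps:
j(S, D) = 4 + D + S (j(S, D) = (D + S) + 4 = 4 + D + S)
X = 24 (X = 8*3 = 24)
((0*j(-4, 2) + h(0))*X)*(-4) = ((0*(4 + 2 - 4) - 5)*24)*(-4) = ((0*2 - 5)*24)*(-4) = ((0 - 5)*24)*(-4) = -5*24*(-4) = -120*(-4) = 480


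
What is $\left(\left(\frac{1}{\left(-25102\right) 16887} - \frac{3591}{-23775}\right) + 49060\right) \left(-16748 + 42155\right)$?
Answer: $\frac{1395793312809644981457}{1119795827150} \approx 1.2465 \cdot 10^{9}$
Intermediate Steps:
$\left(\left(\frac{1}{\left(-25102\right) 16887} - \frac{3591}{-23775}\right) + 49060\right) \left(-16748 + 42155\right) = \left(\left(\left(- \frac{1}{25102}\right) \frac{1}{16887} - - \frac{1197}{7925}\right) + 49060\right) 25407 = \left(\left(- \frac{1}{423897474} + \frac{1197}{7925}\right) + 49060\right) 25407 = \left(\frac{507405268453}{3359387481450} + 49060\right) 25407 = \frac{164812057245205453}{3359387481450} \cdot 25407 = \frac{1395793312809644981457}{1119795827150}$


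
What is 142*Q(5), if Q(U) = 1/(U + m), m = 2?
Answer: 142/7 ≈ 20.286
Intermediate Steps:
Q(U) = 1/(2 + U) (Q(U) = 1/(U + 2) = 1/(2 + U))
142*Q(5) = 142/(2 + 5) = 142/7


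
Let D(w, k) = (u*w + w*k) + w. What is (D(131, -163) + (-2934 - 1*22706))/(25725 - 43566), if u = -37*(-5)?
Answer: 22627/17841 ≈ 1.2683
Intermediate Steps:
u = 185
D(w, k) = 186*w + k*w (D(w, k) = (185*w + w*k) + w = (185*w + k*w) + w = 186*w + k*w)
(D(131, -163) + (-2934 - 1*22706))/(25725 - 43566) = (131*(186 - 163) + (-2934 - 1*22706))/(25725 - 43566) = (131*23 + (-2934 - 22706))/(-17841) = (3013 - 25640)*(-1/17841) = -22627*(-1/17841) = 22627/17841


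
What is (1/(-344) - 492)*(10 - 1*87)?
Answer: 13032173/344 ≈ 37884.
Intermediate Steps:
(1/(-344) - 492)*(10 - 1*87) = (-1/344 - 492)*(10 - 87) = -169249/344*(-77) = 13032173/344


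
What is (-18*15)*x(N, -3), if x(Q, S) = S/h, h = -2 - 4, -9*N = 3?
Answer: -135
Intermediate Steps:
N = -⅓ (N = -⅑*3 = -⅓ ≈ -0.33333)
h = -6
x(Q, S) = -S/6 (x(Q, S) = S/(-6) = S*(-⅙) = -S/6)
(-18*15)*x(N, -3) = (-18*15)*(-⅙*(-3)) = -270*½ = -135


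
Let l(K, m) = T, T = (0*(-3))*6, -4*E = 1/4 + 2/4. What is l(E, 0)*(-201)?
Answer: 0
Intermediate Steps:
E = -3/16 (E = -(1/4 + 2/4)/4 = -(1*(¼) + 2*(¼))/4 = -(¼ + ½)/4 = -¼*¾ = -3/16 ≈ -0.18750)
T = 0 (T = 0*6 = 0)
l(K, m) = 0
l(E, 0)*(-201) = 0*(-201) = 0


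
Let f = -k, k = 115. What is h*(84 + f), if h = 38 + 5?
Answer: -1333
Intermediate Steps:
h = 43
f = -115 (f = -1*115 = -115)
h*(84 + f) = 43*(84 - 115) = 43*(-31) = -1333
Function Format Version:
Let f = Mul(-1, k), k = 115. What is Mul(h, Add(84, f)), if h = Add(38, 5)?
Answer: -1333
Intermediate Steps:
h = 43
f = -115 (f = Mul(-1, 115) = -115)
Mul(h, Add(84, f)) = Mul(43, Add(84, -115)) = Mul(43, -31) = -1333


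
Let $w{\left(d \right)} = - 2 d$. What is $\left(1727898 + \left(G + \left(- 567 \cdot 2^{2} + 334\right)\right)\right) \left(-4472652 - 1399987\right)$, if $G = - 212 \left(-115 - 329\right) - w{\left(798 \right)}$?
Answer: $-10698115994632$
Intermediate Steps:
$G = 95724$ ($G = - 212 \left(-115 - 329\right) - \left(-2\right) 798 = \left(-212\right) \left(-444\right) - -1596 = 94128 + 1596 = 95724$)
$\left(1727898 + \left(G + \left(- 567 \cdot 2^{2} + 334\right)\right)\right) \left(-4472652 - 1399987\right) = \left(1727898 + \left(95724 + \left(- 567 \cdot 2^{2} + 334\right)\right)\right) \left(-4472652 - 1399987\right) = \left(1727898 + \left(95724 + \left(\left(-567\right) 4 + 334\right)\right)\right) \left(-5872639\right) = \left(1727898 + \left(95724 + \left(-2268 + 334\right)\right)\right) \left(-5872639\right) = \left(1727898 + \left(95724 - 1934\right)\right) \left(-5872639\right) = \left(1727898 + 93790\right) \left(-5872639\right) = 1821688 \left(-5872639\right) = -10698115994632$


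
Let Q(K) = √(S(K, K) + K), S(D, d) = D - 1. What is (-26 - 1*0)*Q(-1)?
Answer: -26*I*√3 ≈ -45.033*I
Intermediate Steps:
S(D, d) = -1 + D
Q(K) = √(-1 + 2*K) (Q(K) = √((-1 + K) + K) = √(-1 + 2*K))
(-26 - 1*0)*Q(-1) = (-26 - 1*0)*√(-1 + 2*(-1)) = (-26 + 0)*√(-1 - 2) = -26*I*√3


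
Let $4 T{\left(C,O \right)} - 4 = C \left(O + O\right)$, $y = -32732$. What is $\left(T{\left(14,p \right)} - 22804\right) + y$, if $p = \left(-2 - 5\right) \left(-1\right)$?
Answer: $-55486$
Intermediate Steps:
$p = 7$ ($p = \left(-7\right) \left(-1\right) = 7$)
$T{\left(C,O \right)} = 1 + \frac{C O}{2}$ ($T{\left(C,O \right)} = 1 + \frac{C \left(O + O\right)}{4} = 1 + \frac{C 2 O}{4} = 1 + \frac{2 C O}{4} = 1 + \frac{C O}{2}$)
$\left(T{\left(14,p \right)} - 22804\right) + y = \left(\left(1 + \frac{1}{2} \cdot 14 \cdot 7\right) - 22804\right) - 32732 = \left(\left(1 + 49\right) - 22804\right) - 32732 = \left(50 - 22804\right) - 32732 = -22754 - 32732 = -55486$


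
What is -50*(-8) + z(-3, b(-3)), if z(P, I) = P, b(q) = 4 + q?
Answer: 397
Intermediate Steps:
-50*(-8) + z(-3, b(-3)) = -50*(-8) - 3 = 400 - 3 = 397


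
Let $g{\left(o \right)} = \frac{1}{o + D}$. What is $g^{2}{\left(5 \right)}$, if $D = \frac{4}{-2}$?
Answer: $\frac{1}{9} \approx 0.11111$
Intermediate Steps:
$D = -2$ ($D = 4 \left(- \frac{1}{2}\right) = -2$)
$g{\left(o \right)} = \frac{1}{-2 + o}$ ($g{\left(o \right)} = \frac{1}{o - 2} = \frac{1}{-2 + o}$)
$g^{2}{\left(5 \right)} = \left(\frac{1}{-2 + 5}\right)^{2} = \left(\frac{1}{3}\right)^{2} = \frac{1}{9}$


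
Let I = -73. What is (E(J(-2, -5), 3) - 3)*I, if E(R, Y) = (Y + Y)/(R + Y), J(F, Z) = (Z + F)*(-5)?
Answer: 3942/19 ≈ 207.47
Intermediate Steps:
J(F, Z) = -5*F - 5*Z (J(F, Z) = (F + Z)*(-5) = -5*F - 5*Z)
E(R, Y) = 2*Y/(R + Y) (E(R, Y) = (2*Y)/(R + Y) = 2*Y/(R + Y))
(E(J(-2, -5), 3) - 3)*I = (2*3/((-5*(-2) - 5*(-5)) + 3) - 3)*(-73) = (2*3/((10 + 25) + 3) - 3)*(-73) = (2*3/(35 + 3) - 3)*(-73) = (2*3/38 - 3)*(-73) = (2*3*(1/38) - 3)*(-73) = (3/19 - 3)*(-73) = -54/19*(-73) = 3942/19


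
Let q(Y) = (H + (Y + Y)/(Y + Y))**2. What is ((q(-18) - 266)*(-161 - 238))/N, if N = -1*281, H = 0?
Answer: -105735/281 ≈ -376.28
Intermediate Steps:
q(Y) = 1 (q(Y) = (0 + (Y + Y)/(Y + Y))**2 = (0 + (2*Y)/((2*Y)))**2 = (0 + (2*Y)*(1/(2*Y)))**2 = (0 + 1)**2 = 1**2 = 1)
N = -281
((q(-18) - 266)*(-161 - 238))/N = ((1 - 266)*(-161 - 238))/(-281) = -265*(-399)*(-1/281) = 105735*(-1/281) = -105735/281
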